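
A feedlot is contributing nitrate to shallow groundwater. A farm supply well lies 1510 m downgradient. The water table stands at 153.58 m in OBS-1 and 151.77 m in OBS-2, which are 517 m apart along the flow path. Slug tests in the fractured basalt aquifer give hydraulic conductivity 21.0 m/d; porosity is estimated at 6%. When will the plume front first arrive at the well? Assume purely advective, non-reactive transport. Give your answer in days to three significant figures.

1230 days

Hydraulic gradient i = (153.58 − 151.77) / 517 = 1.81 / 517 = 0.003501
q = Ki = 21.0 × 0.003501 = 0.07352 m/d
v_s = q/n_e = 0.07352/0.06 = 1.225 m/d
t = L / v = 1510 / 1.225 = 1232 d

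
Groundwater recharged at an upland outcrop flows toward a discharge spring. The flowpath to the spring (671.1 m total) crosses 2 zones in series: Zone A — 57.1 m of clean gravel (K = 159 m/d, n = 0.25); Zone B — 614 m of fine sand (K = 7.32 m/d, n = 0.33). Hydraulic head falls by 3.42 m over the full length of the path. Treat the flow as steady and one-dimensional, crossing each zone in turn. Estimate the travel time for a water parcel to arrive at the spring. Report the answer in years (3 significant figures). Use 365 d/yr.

Steady 1-D flow in series ⇒ the Darcy flux q is identical in every zone and the zone head losses add (resistances L/K in series).
Σ(L/K) = 57.1/159 + 614/7.32 = 0.3591 + 83.88 = 84.24 d
q = ΔH / Σ(L/K) = 3.42 / 84.24 = 0.04060 m/d (same in every zone)
Zone A: v = q/n = 0.04060/0.25 = 0.1624 m/d → t_A = 57.1/0.1624 = 351.6 d
Zone B: v = q/n = 0.04060/0.33 = 0.1230 m/d → t_B = 614/0.1230 = 4991 d
Total t = 351.6 + 4991 = 5342 d
   = 5342 / 365 = 14.6 yr

14.6 years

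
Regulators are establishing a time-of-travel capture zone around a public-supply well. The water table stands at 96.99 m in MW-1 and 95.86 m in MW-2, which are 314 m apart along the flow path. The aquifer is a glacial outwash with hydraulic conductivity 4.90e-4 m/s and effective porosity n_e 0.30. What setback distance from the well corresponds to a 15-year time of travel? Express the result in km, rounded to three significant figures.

Hydraulic gradient i = (96.99 − 95.86) / 314 = 1.13 / 314 = 0.003599
K = 4.90e-4 m/s × 86400 s/d = 42.34 m/d
Darcy flux q = K·i = 42.34 × 0.003599 = 0.1524 m/d
v_s = q/n_e = 0.1524/0.30 = 0.5079 m/d
T = 15 yr × 365 = 5475 d
L = v × T = 0.5079 × 5475 = 2780 m
   = 2.78 km

2.78 km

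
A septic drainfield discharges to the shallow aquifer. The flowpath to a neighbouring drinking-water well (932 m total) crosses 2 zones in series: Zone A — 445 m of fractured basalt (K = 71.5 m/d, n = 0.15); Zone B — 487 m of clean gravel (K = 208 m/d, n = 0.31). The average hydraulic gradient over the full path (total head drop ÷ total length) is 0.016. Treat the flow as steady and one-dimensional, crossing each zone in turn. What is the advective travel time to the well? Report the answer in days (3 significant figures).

Steady 1-D flow in series ⇒ the Darcy flux q is identical in every zone and the zone head losses add (resistances L/K in series).
Σ(L/K) = 445/71.5 + 487/208 = 6.224 + 2.341 = 8.565 d
K_eq = L_total / Σ(L/K) = 932 / 8.565 = 108.8 m/d
q = K_eq · i = 108.8 × 0.016 = 1.741 m/d (same in every zone)
Zone A: v = q/n = 1.741/0.15 = 11.61 m/d → t_A = 445/11.61 = 38.34 d
Zone B: v = q/n = 1.741/0.31 = 5.616 m/d → t_B = 487/5.616 = 86.71 d
Total t = 38.34 + 86.71 = 125.1 d

125 days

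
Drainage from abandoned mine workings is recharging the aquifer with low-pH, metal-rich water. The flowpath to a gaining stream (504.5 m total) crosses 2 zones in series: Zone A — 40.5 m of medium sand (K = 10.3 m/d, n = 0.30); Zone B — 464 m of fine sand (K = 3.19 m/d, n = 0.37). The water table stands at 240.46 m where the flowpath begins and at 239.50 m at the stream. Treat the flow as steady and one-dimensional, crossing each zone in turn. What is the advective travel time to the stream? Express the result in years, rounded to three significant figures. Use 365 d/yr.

78.4 years

Total head drop ΔH = 240.46 − 239.50 = 0.96 m
Steady 1-D flow in series ⇒ the Darcy flux q is identical in every zone and the zone head losses add (resistances L/K in series).
Σ(L/K) = 40.5/10.3 + 464/3.19 = 3.932 + 145.5 = 149.4 d
q = ΔH / Σ(L/K) = 0.96 / 149.4 = 0.006426 m/d (same in every zone)
Zone A: v = q/n = 0.006426/0.30 = 0.02142 m/d → t_A = 40.5/0.02142 = 1891 d
Zone B: v = q/n = 0.006426/0.37 = 0.01737 m/d → t_B = 464/0.01737 = 26720 d
Total t = 1891 + 26720 = 28610 d
   = 28610 / 365 = 78.4 yr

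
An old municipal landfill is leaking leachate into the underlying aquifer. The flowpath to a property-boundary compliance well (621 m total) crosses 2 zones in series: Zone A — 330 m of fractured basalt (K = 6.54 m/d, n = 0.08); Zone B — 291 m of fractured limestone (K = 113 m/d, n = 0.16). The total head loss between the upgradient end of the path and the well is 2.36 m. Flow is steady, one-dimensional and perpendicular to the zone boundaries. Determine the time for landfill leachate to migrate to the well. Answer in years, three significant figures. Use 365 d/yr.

4.49 years

Steady 1-D flow in series ⇒ the Darcy flux q is identical in every zone and the zone head losses add (resistances L/K in series).
Σ(L/K) = 330/6.54 + 291/113 = 50.46 + 2.575 = 53.03 d
q = ΔH / Σ(L/K) = 2.36 / 53.03 = 0.04450 m/d (same in every zone)
Zone A: v = q/n = 0.04450/0.08 = 0.5562 m/d → t_A = 330/0.5562 = 593.3 d
Zone B: v = q/n = 0.04450/0.16 = 0.2781 m/d → t_B = 291/0.2781 = 1046 d
Total t = 593.3 + 1046 = 1640 d
   = 1640 / 365 = 4.49 yr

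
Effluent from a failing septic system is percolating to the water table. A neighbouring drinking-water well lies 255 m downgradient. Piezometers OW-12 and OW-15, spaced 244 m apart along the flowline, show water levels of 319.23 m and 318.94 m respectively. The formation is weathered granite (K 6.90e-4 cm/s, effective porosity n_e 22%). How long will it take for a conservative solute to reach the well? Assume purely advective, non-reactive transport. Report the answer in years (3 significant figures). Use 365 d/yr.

217 years

Hydraulic gradient i = (319.23 − 318.94) / 244 = 0.29 / 244 = 0.001189
K = 6.90e-4 cm/s × 864 = 0.5962 m/d
Darcy flux q = K·i = 0.5962 × 0.001189 = 7.086e-4 m/d
v_s = q/n_e = 7.086e-4/0.22 = 0.003221 m/d
t = L / v = 255 / 0.003221 = 79180 d
   = 79180 / 365 = 217 yr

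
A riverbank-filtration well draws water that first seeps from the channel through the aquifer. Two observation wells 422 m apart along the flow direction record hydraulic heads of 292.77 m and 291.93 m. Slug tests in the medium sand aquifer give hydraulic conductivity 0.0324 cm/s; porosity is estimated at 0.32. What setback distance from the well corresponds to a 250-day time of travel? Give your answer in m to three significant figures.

Hydraulic gradient i = (292.77 − 291.93) / 422 = 0.84 / 422 = 0.001991
K = 0.0324 cm/s × 864 = 27.99 m/d
Darcy flux q = K·i = 27.99 × 0.001991 = 0.05572 m/d
v_s = q/n_e = 0.05572/0.32 = 0.1741 m/d
L = v × T = 0.1741 × 250 = 43.53 m

43.5 m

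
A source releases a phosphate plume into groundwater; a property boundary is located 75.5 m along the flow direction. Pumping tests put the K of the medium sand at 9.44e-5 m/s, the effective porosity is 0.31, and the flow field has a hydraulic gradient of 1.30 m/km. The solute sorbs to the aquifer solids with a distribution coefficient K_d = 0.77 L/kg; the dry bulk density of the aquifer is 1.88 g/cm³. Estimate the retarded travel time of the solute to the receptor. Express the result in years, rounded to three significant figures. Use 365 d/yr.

K = 9.44e-5 m/s × 86400 s/d = 8.156 m/d
Specific discharge q = 8.156 × 0.0013 = 0.01060 m/d
v_s = q/n_e = 0.01060/0.31 = 0.03420 m/d
Retardation R = 1 + ρ_b·K_d/n = 1 + 1.88×0.77/0.31 = 5.670
Contaminant velocity v_c = v/R = 0.03420/5.670 = 0.006033 m/d
t = L/v_c = 75.5/0.006033 = 12520 d
   = 12520/365 = 34.3 yr

34.3 years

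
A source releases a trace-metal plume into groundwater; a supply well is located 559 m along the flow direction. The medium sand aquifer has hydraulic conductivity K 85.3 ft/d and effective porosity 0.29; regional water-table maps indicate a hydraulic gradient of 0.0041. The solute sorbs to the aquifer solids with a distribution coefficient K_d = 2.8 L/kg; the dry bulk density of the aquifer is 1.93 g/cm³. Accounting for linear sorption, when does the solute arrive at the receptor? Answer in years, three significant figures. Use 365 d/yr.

K = 85.3 ft/d × 0.3048 = 26.00 m/d
Specific discharge q = 26.00 × 0.0041 = 0.1066 m/d
v = Ki/n = 26.00·0.0041/0.29 = 0.3676 m/d
Retardation R = 1 + ρ_b·K_d/n = 1 + 1.93×2.8/0.29 = 19.63
Contaminant velocity v_c = v/R = 0.3676/19.63 = 0.01872 m/d
t = L/v_c = 559/0.01872 = 29860 d
   = 29860/365 = 81.8 yr

81.8 years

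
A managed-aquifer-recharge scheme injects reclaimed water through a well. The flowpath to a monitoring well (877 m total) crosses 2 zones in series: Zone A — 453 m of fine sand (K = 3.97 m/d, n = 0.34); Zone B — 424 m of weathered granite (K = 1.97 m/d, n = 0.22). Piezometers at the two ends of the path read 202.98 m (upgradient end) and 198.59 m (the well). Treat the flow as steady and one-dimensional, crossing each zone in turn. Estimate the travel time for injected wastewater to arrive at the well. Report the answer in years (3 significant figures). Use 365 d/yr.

50.8 years

Total head drop ΔH = 202.98 − 198.59 = 4.39 m
Continuity: the same q passes through each zone, so ΔH = q·Σ(L_j/K_j) — the zones act as resistances in series.
Σ(L/K) = 453/3.97 + 424/1.97 = 114.1 + 215.2 = 329.3 d
q = ΔH / Σ(L/K) = 4.39 / 329.3 = 0.01333 m/d (same in every zone)
Zone A: v = q/n = 0.01333/0.34 = 0.03921 m/d → t_A = 453/0.03921 = 11550 d
Zone B: v = q/n = 0.01333/0.22 = 0.06059 m/d → t_B = 424/0.06059 = 6998 d
Total t = 11550 + 6998 = 18550 d
   = 18550 / 365 = 50.8 yr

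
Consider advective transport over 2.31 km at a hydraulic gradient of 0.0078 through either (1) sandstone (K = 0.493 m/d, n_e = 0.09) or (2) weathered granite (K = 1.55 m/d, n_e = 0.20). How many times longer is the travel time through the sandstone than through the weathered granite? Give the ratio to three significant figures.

1.41

Unit 1 (sandstone): v = 0.493×0.0078/0.09 = 0.04273 m/d, t = 2310/0.04273 = 54060 d
Unit 2 (weathered granite): v = 1.55×0.0078/0.20 = 0.06045 m/d, t = 2310/0.06045 = 38210 d
t(sandstone) / t(weathered granite) = 54060/38210 = 1.41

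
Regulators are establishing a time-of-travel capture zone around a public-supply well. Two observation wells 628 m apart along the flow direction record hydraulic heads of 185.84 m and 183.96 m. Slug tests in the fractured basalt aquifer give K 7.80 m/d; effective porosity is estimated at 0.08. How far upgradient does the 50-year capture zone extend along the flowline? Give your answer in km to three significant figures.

Hydraulic gradient i = (185.84 − 183.96) / 628 = 1.88 / 628 = 0.002994
q = Ki = 7.80 × 0.002994 = 0.02335 m/d
Seepage velocity v = q / n = 0.02335 / 0.08 = 0.2919 m/d
T = 50 yr × 365 = 18250 d
L = v × T = 0.2919 × 18250 = 5327 m
   = 5.33 km

5.33 km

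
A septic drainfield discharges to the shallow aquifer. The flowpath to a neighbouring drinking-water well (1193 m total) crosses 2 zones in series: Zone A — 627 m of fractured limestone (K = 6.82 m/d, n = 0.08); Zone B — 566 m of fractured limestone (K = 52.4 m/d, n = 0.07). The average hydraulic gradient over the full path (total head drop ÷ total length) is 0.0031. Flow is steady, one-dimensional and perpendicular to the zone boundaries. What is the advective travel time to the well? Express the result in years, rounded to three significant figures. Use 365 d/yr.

Continuity: the same q passes through each zone, so ΔH = q·Σ(L_j/K_j) — the zones act as resistances in series.
Σ(L/K) = 627/6.82 + 566/52.4 = 91.94 + 10.80 = 102.7 d
K_eq = L_total / Σ(L/K) = 1193 / 102.7 = 11.61 m/d
q = K_eq · i = 11.61 × 0.0031 = 0.03600 m/d (same in every zone)
Zone A: v = q/n = 0.03600/0.08 = 0.4500 m/d → t_A = 627/0.4500 = 1393 d
Zone B: v = q/n = 0.03600/0.07 = 0.5143 m/d → t_B = 566/0.5143 = 1101 d
Total t = 1393 + 1101 = 2494 d
   = 2494 / 365 = 6.83 yr

6.83 years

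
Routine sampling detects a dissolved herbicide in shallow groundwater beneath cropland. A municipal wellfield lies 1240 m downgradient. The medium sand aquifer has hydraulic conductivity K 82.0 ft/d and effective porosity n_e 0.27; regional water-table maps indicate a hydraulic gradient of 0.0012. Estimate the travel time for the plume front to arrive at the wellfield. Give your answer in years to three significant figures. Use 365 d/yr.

30.6 years

K = 82.0 ft/d × 0.3048 = 24.99 m/d
Darcy flux q = K·i = 24.99 × 0.0012 = 0.02999 m/d
Average linear velocity = 0.02999 / 0.27 = 0.1111 m/d
t = L / v = 1240 / 0.1111 = 11160 d
   = 11160 / 365 = 30.6 yr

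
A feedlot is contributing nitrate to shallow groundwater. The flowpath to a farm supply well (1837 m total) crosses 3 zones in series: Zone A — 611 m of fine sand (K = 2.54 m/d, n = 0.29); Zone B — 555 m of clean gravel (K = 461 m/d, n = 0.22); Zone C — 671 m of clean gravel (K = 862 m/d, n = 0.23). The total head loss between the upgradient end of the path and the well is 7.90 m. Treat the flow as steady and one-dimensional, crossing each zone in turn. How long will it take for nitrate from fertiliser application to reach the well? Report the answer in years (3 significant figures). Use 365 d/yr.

Steady 1-D flow in series ⇒ the Darcy flux q is identical in every zone and the zone head losses add (resistances L/K in series).
Σ(L/K) = 611/2.54 + 555/461 + 671/862 = 240.6 + 1.204 + 0.7784 = 242.5 d
q = ΔH / Σ(L/K) = 7.90 / 242.5 = 0.03257 m/d (same in every zone)
Zone A: v = q/n = 0.03257/0.29 = 0.1123 m/d → t_A = 611/0.1123 = 5440 d
Zone B: v = q/n = 0.03257/0.22 = 0.1481 m/d → t_B = 555/0.1481 = 3749 d
Zone C: v = q/n = 0.03257/0.23 = 0.1416 m/d → t_C = 671/0.1416 = 4738 d
Total t = 5440 + 3749 + 4738 = 13930 d
   = 13930 / 365 = 38.2 yr

38.2 years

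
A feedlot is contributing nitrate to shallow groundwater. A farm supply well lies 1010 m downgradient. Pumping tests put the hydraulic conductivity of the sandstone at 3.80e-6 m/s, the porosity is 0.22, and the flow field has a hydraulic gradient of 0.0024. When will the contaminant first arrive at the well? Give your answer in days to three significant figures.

K = 3.80e-6 m/s × 86400 s/d = 0.3283 m/d
Darcy flux q = K·i = 0.3283 × 0.0024 = 7.880e-4 m/d
v = Ki/n = 0.3283·0.0024/0.22 = 0.003582 m/d
t = L / v = 1010 / 0.003582 = 282000 d

282000 days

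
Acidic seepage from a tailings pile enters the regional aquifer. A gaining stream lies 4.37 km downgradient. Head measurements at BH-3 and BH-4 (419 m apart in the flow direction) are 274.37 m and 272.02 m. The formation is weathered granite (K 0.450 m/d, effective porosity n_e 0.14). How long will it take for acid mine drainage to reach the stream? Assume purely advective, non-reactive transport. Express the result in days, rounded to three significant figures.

242000 days

Hydraulic gradient i = (274.37 − 272.02) / 419 = 2.35 / 419 = 0.005609
q = Ki = 0.450 × 0.005609 = 0.002524 m/d
v = Ki/n = 0.450·0.005609/0.14 = 0.01803 m/d
L = 4.37 km = 4370 m
t = L / v = 4370 / 0.01803 = 242400 d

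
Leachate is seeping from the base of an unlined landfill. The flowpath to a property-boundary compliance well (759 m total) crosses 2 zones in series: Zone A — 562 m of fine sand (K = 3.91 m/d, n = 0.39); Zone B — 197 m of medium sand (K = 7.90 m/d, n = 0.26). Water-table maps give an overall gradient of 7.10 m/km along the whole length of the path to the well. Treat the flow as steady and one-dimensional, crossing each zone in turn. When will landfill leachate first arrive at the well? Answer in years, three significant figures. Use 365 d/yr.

Steady 1-D flow in series ⇒ the Darcy flux q is identical in every zone and the zone head losses add (resistances L/K in series).
Σ(L/K) = 562/3.91 + 197/7.90 = 143.7 + 24.94 = 168.7 d
K_eq = L_total / Σ(L/K) = 759 / 168.7 = 4.500 m/d
q = K_eq · i = 4.500 × 0.0071 = 0.03195 m/d (same in every zone)
Zone A: v = q/n = 0.03195/0.39 = 0.08192 m/d → t_A = 562/0.08192 = 6860 d
Zone B: v = q/n = 0.03195/0.26 = 0.1229 m/d → t_B = 197/0.1229 = 1603 d
Total t = 6860 + 1603 = 8463 d
   = 8463 / 365 = 23.2 yr

23.2 years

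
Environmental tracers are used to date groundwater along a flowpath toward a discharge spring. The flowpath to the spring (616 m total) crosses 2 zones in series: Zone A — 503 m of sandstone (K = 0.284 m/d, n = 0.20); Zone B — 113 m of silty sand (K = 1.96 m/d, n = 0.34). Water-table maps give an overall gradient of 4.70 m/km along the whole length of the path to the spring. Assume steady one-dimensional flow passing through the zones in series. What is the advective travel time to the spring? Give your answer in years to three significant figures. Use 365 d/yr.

241 years

Steady 1-D flow in series ⇒ the Darcy flux q is identical in every zone and the zone head losses add (resistances L/K in series).
Σ(L/K) = 503/0.284 + 113/1.96 = 1771 + 57.65 = 1829 d
K_eq = L_total / Σ(L/K) = 616 / 1829 = 0.3368 m/d
q = K_eq · i = 0.3368 × 0.0047 = 0.001583 m/d (same in every zone)
Zone A: v = q/n = 0.001583/0.20 = 0.007916 m/d → t_A = 503/0.007916 = 63540 d
Zone B: v = q/n = 0.001583/0.34 = 0.004656 m/d → t_B = 113/0.004656 = 24270 d
Total t = 63540 + 24270 = 87810 d
   = 87810 / 365 = 241 yr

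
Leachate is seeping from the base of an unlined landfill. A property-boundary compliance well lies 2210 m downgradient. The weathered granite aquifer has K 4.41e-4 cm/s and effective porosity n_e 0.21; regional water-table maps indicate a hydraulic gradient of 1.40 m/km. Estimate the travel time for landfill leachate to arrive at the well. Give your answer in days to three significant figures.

K = 4.41e-4 cm/s × 864 = 0.3810 m/d
q = Ki = 0.3810 × 0.0014 = 5.334e-4 m/d
v = Ki/n = 0.3810·0.0014/0.21 = 0.002540 m/d
t = L / v = 2210 / 0.002540 = 870000 d

870000 days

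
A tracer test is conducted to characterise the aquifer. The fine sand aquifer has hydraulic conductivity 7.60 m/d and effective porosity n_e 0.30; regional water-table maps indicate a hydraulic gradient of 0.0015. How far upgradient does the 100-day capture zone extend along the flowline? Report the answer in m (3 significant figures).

3.80 m

Specific discharge q = 7.60 × 0.0015 = 0.01140 m/d
Seepage velocity v = q / n = 0.01140 / 0.30 = 0.03800 m/d
L = v × T = 0.03800 × 100 = 3.800 m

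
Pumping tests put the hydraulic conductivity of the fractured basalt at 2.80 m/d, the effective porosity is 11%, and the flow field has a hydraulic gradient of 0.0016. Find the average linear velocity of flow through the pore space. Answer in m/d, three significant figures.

q = Ki = 2.80 × 0.0016 = 0.004480 m/d
Seepage velocity v = q / n = 0.004480 / 0.11 = 0.04073 m/d

0.0407 m/d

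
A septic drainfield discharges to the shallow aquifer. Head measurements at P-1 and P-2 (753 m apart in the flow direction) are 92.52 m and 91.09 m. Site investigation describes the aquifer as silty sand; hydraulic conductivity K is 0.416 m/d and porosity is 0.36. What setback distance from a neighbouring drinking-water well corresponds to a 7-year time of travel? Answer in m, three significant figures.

5.61 m

Hydraulic gradient i = (92.52 − 91.09) / 753 = 1.43 / 753 = 0.001899
q = Ki = 0.416 × 0.001899 = 7.900e-4 m/d
v = Ki/n = 0.416·0.001899/0.36 = 0.002194 m/d
T = 7 yr × 365 = 2555 d
L = v × T = 0.002194 × 2555 = 5.607 m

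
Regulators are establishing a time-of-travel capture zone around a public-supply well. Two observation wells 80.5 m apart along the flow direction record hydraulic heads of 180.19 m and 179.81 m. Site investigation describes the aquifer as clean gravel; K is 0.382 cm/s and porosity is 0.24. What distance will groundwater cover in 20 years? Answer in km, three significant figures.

47.4 km

Hydraulic gradient i = (180.19 − 179.81) / 80.5 = 0.38 / 80.5 = 0.004720
K = 0.382 cm/s × 864 = 330.0 m/d
Darcy flux q = K·i = 330.0 × 0.004720 = 1.558 m/d
v = Ki/n = 330.0·0.004720/0.24 = 6.492 m/d
T = 20 yr × 365 = 7300 d
L = v × T = 6.492 × 7300 = 47390 m
   = 47.4 km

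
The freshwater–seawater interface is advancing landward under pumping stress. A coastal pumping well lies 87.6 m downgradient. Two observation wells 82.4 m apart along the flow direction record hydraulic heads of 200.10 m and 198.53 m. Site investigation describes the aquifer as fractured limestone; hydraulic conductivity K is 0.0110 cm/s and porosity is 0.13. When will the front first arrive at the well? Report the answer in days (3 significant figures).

Hydraulic gradient i = (200.10 − 198.53) / 82.4 = 1.57 / 82.4 = 0.01905
K = 0.0110 cm/s × 864 = 9.504 m/d
Specific discharge q = 9.504 × 0.01905 = 0.1811 m/d
v_s = q/n_e = 0.1811/0.13 = 1.393 m/d
t = L / v = 87.6 / 1.393 = 62.89 d

62.9 days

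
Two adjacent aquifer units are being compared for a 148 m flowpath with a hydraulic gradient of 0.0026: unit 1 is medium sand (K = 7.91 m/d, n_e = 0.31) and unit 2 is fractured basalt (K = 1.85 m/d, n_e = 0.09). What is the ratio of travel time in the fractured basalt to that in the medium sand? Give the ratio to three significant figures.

1.24

Unit 1 (medium sand): v = 7.91×0.0026/0.31 = 0.06634 m/d, t = 148/0.06634 = 2231 d
Unit 2 (fractured basalt): v = 1.85×0.0026/0.09 = 0.05344 m/d, t = 148/0.05344 = 2769 d
t(fractured basalt) / t(medium sand) = 2769/2231 = 1.24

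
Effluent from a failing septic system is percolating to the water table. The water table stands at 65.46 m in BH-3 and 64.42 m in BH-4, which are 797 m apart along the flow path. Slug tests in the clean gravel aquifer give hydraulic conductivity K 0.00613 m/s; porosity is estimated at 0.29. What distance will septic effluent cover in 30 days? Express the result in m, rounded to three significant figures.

Hydraulic gradient i = (65.46 − 64.42) / 797 = 1.04 / 797 = 0.001305
K = 0.00613 m/s × 86400 s/d = 529.6 m/d
Darcy flux q = K·i = 529.6 × 0.001305 = 0.6911 m/d
Seepage velocity v = q / n = 0.6911 / 0.29 = 2.383 m/d
L = v × T = 2.383 × 30 = 71.49 m

71.5 m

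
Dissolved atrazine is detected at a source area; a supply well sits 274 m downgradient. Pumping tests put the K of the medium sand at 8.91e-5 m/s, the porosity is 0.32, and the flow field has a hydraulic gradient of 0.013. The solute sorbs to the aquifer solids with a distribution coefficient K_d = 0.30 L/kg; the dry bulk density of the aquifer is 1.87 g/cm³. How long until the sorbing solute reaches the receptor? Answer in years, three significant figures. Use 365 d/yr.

6.61 years

K = 8.91e-5 m/s × 86400 s/d = 7.698 m/d
Specific discharge q = 7.698 × 0.013 = 0.1001 m/d
Seepage velocity v = q / n = 0.1001 / 0.32 = 0.3127 m/d
Retardation R = 1 + ρ_b·K_d/n = 1 + 1.87×0.30/0.32 = 2.753
Contaminant velocity v_c = v/R = 0.3127/2.753 = 0.1136 m/d
t = L/v_c = 274/0.1136 = 2412 d
   = 2412/365 = 6.61 yr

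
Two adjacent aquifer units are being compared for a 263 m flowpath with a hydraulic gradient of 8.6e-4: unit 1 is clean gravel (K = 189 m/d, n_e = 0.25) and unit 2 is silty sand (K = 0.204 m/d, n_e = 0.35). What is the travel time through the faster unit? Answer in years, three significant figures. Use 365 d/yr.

Unit 1 (clean gravel): v = 189×8.6e-4/0.25 = 0.6502 m/d, t = 263/0.6502 = 404.5 d
Unit 2 (silty sand): v = 0.204×8.6e-4/0.35 = 5.013e-4 m/d, t = 263/5.013e-4 = 524700 d
Faster: 404.5 d / 365 = 1.11 yr

1.11 years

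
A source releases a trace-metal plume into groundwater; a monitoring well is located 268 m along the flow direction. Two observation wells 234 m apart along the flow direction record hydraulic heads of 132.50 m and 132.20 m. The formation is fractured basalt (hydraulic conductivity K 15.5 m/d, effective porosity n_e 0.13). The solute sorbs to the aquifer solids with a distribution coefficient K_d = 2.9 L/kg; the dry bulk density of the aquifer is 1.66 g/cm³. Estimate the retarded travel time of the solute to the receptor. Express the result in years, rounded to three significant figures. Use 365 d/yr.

183 years

Hydraulic gradient i = (132.50 − 132.20) / 234 = 0.30 / 234 = 0.001282
Darcy flux q = K·i = 15.5 × 0.001282 = 0.01987 m/d
v_s = q/n_e = 0.01987/0.13 = 0.1529 m/d
Retardation R = 1 + ρ_b·K_d/n = 1 + 1.66×2.9/0.13 = 38.03
Contaminant velocity v_c = v/R = 0.1529/38.03 = 0.004019 m/d
t = L/v_c = 268/0.004019 = 66680 d
   = 66680/365 = 183 yr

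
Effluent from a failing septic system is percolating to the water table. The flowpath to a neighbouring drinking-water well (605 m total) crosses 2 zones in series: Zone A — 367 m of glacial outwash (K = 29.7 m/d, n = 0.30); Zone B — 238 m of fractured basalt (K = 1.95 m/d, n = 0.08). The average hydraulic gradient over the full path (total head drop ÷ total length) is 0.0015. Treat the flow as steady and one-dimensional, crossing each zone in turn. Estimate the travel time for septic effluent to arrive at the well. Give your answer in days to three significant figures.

Steady 1-D flow in series ⇒ the Darcy flux q is identical in every zone and the zone head losses add (resistances L/K in series).
Σ(L/K) = 367/29.7 + 238/1.95 = 12.36 + 122.1 = 134.4 d
K_eq = L_total / Σ(L/K) = 605 / 134.4 = 4.501 m/d
q = K_eq · i = 4.501 × 0.0015 = 0.006752 m/d (same in every zone)
Zone A: v = q/n = 0.006752/0.30 = 0.02251 m/d → t_A = 367/0.02251 = 16310 d
Zone B: v = q/n = 0.006752/0.08 = 0.08440 m/d → t_B = 238/0.08440 = 2820 d
Total t = 16310 + 2820 = 19130 d

19100 days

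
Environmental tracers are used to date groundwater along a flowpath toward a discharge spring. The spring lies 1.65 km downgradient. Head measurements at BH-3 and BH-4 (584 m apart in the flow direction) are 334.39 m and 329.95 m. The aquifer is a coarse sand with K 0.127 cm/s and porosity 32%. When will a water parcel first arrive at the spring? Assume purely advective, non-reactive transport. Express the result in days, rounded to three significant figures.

633 days

Hydraulic gradient i = (334.39 − 329.95) / 584 = 4.44 / 584 = 0.007603
K = 0.127 cm/s × 864 = 109.7 m/d
Darcy flux q = K·i = 109.7 × 0.007603 = 0.8342 m/d
v_s = q/n_e = 0.8342/0.32 = 2.607 m/d
L = 1.65 km = 1650 m
t = L / v = 1650 / 2.607 = 632.9 d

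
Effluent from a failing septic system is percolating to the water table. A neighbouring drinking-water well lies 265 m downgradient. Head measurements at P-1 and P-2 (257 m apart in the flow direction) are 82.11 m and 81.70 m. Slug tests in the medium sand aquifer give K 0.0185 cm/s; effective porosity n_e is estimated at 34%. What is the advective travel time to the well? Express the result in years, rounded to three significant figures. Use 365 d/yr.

Hydraulic gradient i = (82.11 − 81.70) / 257 = 0.41 / 257 = 0.001595
K = 0.0185 cm/s × 864 = 15.98 m/d
q = Ki = 15.98 × 0.001595 = 0.02550 m/d
Seepage velocity v = q / n = 0.02550 / 0.34 = 0.07500 m/d
t = L / v = 265 / 0.07500 = 3533 d
   = 3533 / 365 = 9.68 yr

9.68 years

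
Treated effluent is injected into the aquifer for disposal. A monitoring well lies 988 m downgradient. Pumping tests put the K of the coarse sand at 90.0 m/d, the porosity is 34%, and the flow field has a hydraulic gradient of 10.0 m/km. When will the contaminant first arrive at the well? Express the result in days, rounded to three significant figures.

Specific discharge q = 90.0 × 0.010 = 0.9000 m/d
v = Ki/n = 90.0·0.010/0.34 = 2.647 m/d
t = L / v = 988 / 2.647 = 373.2 d

373 days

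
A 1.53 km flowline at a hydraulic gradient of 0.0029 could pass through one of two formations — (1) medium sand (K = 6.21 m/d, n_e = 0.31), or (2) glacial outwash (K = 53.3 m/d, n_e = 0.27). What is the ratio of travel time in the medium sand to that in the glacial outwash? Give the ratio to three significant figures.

Unit 1 (medium sand): v = 6.21×0.0029/0.31 = 0.05809 m/d, t = 1530/0.05809 = 26340 d
Unit 2 (glacial outwash): v = 53.3×0.0029/0.27 = 0.5725 m/d, t = 1530/0.5725 = 2673 d
t(medium sand) / t(glacial outwash) = 26340/2673 = 9.85

9.85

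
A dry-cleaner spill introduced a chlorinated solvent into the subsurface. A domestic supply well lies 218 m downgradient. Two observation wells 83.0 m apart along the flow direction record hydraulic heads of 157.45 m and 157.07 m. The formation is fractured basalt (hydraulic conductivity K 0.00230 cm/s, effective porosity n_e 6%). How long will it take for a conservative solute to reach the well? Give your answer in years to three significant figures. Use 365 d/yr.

3.94 years

Hydraulic gradient i = (157.45 − 157.07) / 83.0 = 0.38 / 83.0 = 0.004578
K = 0.00230 cm/s × 864 = 1.987 m/d
q = Ki = 1.987 × 0.004578 = 0.009098 m/d
v = Ki/n = 1.987·0.004578/0.06 = 0.1516 m/d
t = L / v = 218 / 0.1516 = 1438 d
   = 1438 / 365 = 3.94 yr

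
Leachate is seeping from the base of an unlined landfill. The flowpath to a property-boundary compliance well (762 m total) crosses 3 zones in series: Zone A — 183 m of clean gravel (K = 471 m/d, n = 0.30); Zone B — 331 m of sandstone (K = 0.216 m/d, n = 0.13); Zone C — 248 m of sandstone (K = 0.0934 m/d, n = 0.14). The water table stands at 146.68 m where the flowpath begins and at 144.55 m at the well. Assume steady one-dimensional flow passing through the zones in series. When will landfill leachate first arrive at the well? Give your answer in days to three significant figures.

Total head drop ΔH = 146.68 − 144.55 = 2.13 m
Continuity: the same q passes through each zone, so ΔH = q·Σ(L_j/K_j) — the zones act as resistances in series.
Σ(L/K) = 183/471 + 331/0.216 + 248/0.0934 = 0.3885 + 1532 + 2655 = 4188 d
q = ΔH / Σ(L/K) = 2.13 / 4188 = 5.086e-4 m/d (same in every zone)
Zone A: v = q/n = 5.086e-4/0.30 = 0.001695 m/d → t_A = 183/0.001695 = 107900 d
Zone B: v = q/n = 5.086e-4/0.13 = 0.003912 m/d → t_B = 331/0.003912 = 84610 d
Zone C: v = q/n = 5.086e-4/0.14 = 0.003633 m/d → t_C = 248/0.003633 = 68270 d
Total t = 107900 + 84610 + 68270 = 260800 d

261000 days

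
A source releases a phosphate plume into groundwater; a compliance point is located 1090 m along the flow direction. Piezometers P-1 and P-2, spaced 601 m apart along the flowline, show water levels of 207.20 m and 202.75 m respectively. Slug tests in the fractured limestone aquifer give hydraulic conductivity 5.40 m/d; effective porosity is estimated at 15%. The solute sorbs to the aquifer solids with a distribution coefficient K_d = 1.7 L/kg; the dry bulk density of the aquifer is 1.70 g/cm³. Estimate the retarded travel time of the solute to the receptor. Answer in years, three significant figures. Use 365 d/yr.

Hydraulic gradient i = (207.20 − 202.75) / 601 = 4.45 / 601 = 0.007404
q = Ki = 5.40 × 0.007404 = 0.03998 m/d
Average linear velocity = 0.03998 / 0.15 = 0.2666 m/d
Retardation R = 1 + ρ_b·K_d/n = 1 + 1.70×1.7/0.15 = 20.27
Contaminant velocity v_c = v/R = 0.2666/20.27 = 0.01315 m/d
t = L/v_c = 1090/0.01315 = 82870 d
   = 82870/365 = 227 yr

227 years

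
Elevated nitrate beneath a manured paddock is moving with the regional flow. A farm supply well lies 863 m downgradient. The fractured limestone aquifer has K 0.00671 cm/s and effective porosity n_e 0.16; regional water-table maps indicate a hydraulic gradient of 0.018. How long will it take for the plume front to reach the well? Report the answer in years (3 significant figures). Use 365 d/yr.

3.63 years

K = 0.00671 cm/s × 864 = 5.797 m/d
Specific discharge q = 5.797 × 0.018 = 0.1044 m/d
v = Ki/n = 5.797·0.018/0.16 = 0.6522 m/d
t = L / v = 863 / 0.6522 = 1323 d
   = 1323 / 365 = 3.63 yr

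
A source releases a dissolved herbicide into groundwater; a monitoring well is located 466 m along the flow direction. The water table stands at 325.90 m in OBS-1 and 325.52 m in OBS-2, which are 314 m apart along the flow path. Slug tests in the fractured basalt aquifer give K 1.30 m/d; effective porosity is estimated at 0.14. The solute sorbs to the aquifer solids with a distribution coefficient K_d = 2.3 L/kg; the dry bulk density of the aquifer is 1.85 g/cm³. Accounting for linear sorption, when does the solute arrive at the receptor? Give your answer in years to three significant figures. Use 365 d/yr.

3570 years

Hydraulic gradient i = (325.90 − 325.52) / 314 = 0.38 / 314 = 0.001210
q = Ki = 1.30 × 0.001210 = 0.001573 m/d
Seepage velocity v = q / n = 0.001573 / 0.14 = 0.01124 m/d
Retardation R = 1 + ρ_b·K_d/n = 1 + 1.85×2.3/0.14 = 31.39
Contaminant velocity v_c = v/R = 0.01124/31.39 = 3.580e-4 m/d
t = L/v_c = 466/3.580e-4 = 1.302e6 d
   = 1.302e6/365 = 3570 yr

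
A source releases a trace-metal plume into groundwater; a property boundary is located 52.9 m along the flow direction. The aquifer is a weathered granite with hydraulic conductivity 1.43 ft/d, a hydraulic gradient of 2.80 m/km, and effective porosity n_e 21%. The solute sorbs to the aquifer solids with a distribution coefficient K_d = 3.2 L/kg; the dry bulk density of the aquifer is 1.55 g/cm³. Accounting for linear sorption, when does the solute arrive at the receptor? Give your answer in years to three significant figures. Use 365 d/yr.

K = 1.43 ft/d × 0.3048 = 0.4359 m/d
Specific discharge q = 0.4359 × 0.0028 = 0.001220 m/d
v_s = q/n_e = 0.001220/0.21 = 0.005812 m/d
Retardation R = 1 + ρ_b·K_d/n = 1 + 1.55×3.2/0.21 = 24.62
Contaminant velocity v_c = v/R = 0.005812/24.62 = 2.361e-4 m/d
t = L/v_c = 52.9/2.361e-4 = 224100 d
   = 224100/365 = 614 yr

614 years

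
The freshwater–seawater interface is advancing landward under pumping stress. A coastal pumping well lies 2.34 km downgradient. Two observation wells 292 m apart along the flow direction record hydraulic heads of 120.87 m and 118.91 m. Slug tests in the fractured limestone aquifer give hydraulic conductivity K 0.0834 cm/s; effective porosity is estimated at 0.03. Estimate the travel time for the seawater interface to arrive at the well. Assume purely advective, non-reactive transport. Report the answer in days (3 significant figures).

Hydraulic gradient i = (120.87 − 118.91) / 292 = 1.96 / 292 = 0.006712
K = 0.0834 cm/s × 864 = 72.06 m/d
q = Ki = 72.06 × 0.006712 = 0.4837 m/d
Average linear velocity = 0.4837 / 0.03 = 16.12 m/d
L = 2.34 km = 2340 m
t = L / v = 2340 / 16.12 = 145.1 d

145 days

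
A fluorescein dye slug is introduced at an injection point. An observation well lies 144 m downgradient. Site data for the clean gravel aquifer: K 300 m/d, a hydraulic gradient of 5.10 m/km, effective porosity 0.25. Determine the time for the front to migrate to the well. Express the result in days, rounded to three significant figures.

23.5 days

Darcy flux q = K·i = 300 × 0.0051 = 1.530 m/d
v = Ki/n = 300·0.0051/0.25 = 6.120 m/d
t = L / v = 144 / 6.120 = 23.53 d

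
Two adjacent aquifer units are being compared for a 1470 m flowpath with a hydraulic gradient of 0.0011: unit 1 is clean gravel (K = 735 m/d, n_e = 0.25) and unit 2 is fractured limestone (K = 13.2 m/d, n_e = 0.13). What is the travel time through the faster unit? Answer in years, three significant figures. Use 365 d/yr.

1.25 years

Unit 1 (clean gravel): v = 735×0.0011/0.25 = 3.234 m/d, t = 1470/3.234 = 454.5 d
Unit 2 (fractured limestone): v = 13.2×0.0011/0.13 = 0.1117 m/d, t = 1470/0.1117 = 13160 d
Faster: 454.5 d / 365 = 1.25 yr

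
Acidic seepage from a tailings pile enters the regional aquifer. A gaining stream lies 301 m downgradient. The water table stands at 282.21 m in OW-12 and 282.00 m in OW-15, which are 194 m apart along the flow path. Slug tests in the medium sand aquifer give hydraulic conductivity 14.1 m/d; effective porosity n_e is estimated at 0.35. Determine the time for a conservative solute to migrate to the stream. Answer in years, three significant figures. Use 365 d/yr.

Hydraulic gradient i = (282.21 − 282.00) / 194 = 0.21 / 194 = 0.001082
q = Ki = 14.1 × 0.001082 = 0.01526 m/d
Average linear velocity = 0.01526 / 0.35 = 0.04361 m/d
t = L / v = 301 / 0.04361 = 6902 d
   = 6902 / 365 = 18.9 yr

18.9 years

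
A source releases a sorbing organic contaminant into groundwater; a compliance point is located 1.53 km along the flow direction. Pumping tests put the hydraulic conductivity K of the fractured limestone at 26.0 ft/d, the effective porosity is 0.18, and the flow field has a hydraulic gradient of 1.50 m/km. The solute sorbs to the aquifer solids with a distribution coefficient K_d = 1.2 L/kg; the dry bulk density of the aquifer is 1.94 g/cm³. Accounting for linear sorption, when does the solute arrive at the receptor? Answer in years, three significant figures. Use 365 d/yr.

884 years

K = 26.0 ft/d × 0.3048 = 7.925 m/d
Darcy flux q = K·i = 7.925 × 0.0015 = 0.01189 m/d
v = Ki/n = 7.925·0.0015/0.18 = 0.06604 m/d
Retardation R = 1 + ρ_b·K_d/n = 1 + 1.94×1.2/0.18 = 13.93
Contaminant velocity v_c = v/R = 0.06604/13.93 = 0.004740 m/d
L = 1.53 km = 1530 m
t = L/v_c = 1530/0.004740 = 322800 d
   = 322800/365 = 884 yr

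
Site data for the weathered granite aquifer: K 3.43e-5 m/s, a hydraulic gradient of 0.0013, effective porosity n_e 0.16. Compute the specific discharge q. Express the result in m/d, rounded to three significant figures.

0.00385 m/d

K = 3.43e-5 m/s × 86400 s/d = 2.964 m/d
q = Ki = 2.964 × 0.0013 = 0.003853 m/d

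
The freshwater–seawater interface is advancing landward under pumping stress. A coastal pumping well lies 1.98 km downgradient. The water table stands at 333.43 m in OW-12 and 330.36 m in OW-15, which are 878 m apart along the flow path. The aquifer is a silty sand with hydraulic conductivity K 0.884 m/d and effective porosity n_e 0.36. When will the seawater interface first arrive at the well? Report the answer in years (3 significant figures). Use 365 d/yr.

632 years

Hydraulic gradient i = (333.43 − 330.36) / 878 = 3.07 / 878 = 0.003497
Specific discharge q = 0.884 × 0.003497 = 0.003091 m/d
Average linear velocity = 0.003091 / 0.36 = 0.008586 m/d
L = 1.98 km = 1980 m
t = L / v = 1980 / 0.008586 = 230600 d
   = 230600 / 365 = 632 yr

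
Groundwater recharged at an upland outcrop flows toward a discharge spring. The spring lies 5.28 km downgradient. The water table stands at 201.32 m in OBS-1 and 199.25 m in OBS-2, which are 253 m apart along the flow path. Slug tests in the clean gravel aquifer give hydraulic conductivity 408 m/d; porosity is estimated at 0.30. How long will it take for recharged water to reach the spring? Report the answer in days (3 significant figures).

475 days

Hydraulic gradient i = (201.32 − 199.25) / 253 = 2.07 / 253 = 0.008182
Specific discharge q = 408 × 0.008182 = 3.338 m/d
Seepage velocity v = q / n = 3.338 / 0.30 = 11.13 m/d
L = 5.28 km = 5280 m
t = L / v = 5280 / 11.13 = 474.5 d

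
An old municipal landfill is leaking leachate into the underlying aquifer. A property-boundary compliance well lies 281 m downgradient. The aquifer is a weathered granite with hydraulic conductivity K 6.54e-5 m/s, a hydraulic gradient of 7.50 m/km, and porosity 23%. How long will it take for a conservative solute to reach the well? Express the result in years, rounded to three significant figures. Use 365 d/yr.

K = 6.54e-5 m/s × 86400 s/d = 5.651 m/d
Darcy flux q = K·i = 5.651 × 0.0075 = 0.04238 m/d
Seepage velocity v = q / n = 0.04238 / 0.23 = 0.1843 m/d
t = L / v = 281 / 0.1843 = 1525 d
   = 1525 / 365 = 4.18 yr

4.18 years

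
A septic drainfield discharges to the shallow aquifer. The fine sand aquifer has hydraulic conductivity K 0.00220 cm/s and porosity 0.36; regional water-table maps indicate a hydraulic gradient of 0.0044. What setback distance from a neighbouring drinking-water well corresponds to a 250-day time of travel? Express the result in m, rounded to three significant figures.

5.81 m

K = 0.00220 cm/s × 864 = 1.901 m/d
q = Ki = 1.901 × 0.0044 = 0.008364 m/d
v_s = q/n_e = 0.008364/0.36 = 0.02323 m/d
L = v × T = 0.02323 × 250 = 5.808 m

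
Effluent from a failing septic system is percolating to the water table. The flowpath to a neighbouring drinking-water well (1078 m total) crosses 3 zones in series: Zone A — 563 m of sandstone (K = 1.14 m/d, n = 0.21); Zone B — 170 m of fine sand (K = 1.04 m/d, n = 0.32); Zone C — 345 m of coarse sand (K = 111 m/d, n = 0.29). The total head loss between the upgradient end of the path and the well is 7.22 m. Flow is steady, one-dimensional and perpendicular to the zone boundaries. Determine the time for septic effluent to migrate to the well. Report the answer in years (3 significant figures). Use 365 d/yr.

Steady 1-D flow in series ⇒ the Darcy flux q is identical in every zone and the zone head losses add (resistances L/K in series).
Σ(L/K) = 563/1.14 + 170/1.04 + 345/111 = 493.9 + 163.5 + 3.108 = 660.4 d
q = ΔH / Σ(L/K) = 7.22 / 660.4 = 0.01093 m/d (same in every zone)
Zone A: v = q/n = 0.01093/0.21 = 0.05206 m/d → t_A = 563/0.05206 = 10810 d
Zone B: v = q/n = 0.01093/0.32 = 0.03416 m/d → t_B = 170/0.03416 = 4976 d
Zone C: v = q/n = 0.01093/0.29 = 0.03770 m/d → t_C = 345/0.03770 = 9152 d
Total t = 10810 + 4976 + 9152 = 24940 d
   = 24940 / 365 = 68.3 yr

68.3 years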